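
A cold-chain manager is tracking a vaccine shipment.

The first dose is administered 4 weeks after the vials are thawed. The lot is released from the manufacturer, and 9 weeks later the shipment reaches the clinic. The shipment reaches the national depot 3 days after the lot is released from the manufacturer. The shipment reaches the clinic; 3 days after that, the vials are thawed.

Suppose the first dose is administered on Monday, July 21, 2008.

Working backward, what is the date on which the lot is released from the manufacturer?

Friday, April 18, 2008

The first dose is administered: Jul 21, 2008.
The vials are thawed: Jul 21, 2008 − 4 weeks = Jun 23, 2008.
The shipment reaches the clinic: Jun 23, 2008 − 3 days = Jun 20, 2008.
The lot is released from the manufacturer: Jun 20, 2008 − 9 weeks = Apr 18, 2008.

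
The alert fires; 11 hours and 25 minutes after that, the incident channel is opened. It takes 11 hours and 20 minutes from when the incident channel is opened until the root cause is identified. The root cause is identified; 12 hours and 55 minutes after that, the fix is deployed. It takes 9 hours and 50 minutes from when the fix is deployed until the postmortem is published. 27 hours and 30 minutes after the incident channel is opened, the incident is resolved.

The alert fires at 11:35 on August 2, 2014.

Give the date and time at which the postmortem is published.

The alert fires: 11:35 Aug 2, 2014.
The incident channel is opened: 11:35 Aug 2, 2014 + 11h25m = 23:00 Aug 2, 2014.
The root cause is identified: 23:00 Aug 2, 2014 + 11h20m = 10:20 Aug 3, 2014.
The fix is deployed: 10:20 Aug 3, 2014 + 12h55m = 23:15 Aug 3, 2014.
The postmortem is published: 23:15 Aug 3, 2014 + 9h50m = 09:05 Aug 4, 2014.

09:05 on August 4, 2014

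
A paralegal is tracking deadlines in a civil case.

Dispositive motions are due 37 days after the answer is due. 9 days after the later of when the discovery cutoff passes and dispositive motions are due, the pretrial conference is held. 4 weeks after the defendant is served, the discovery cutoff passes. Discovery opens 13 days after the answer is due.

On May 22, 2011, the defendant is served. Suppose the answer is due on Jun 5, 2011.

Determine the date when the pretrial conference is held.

Jul 21, 2011

The defendant is served: May 22, 2011.
The discovery cutoff passes: May 22, 2011 + 4 weeks = Jun 19, 2011.
The answer is due: Jun 5, 2011.
Dispositive motions are due: Jun 5, 2011 + 37 days = Jul 12, 2011.
Both prerequisites met — the discovery cutoff passes (Jun 19, 2011), dispositive motions are due (Jul 12, 2011); the later is Jul 12, 2011.
The pretrial conference is held: Jul 12, 2011 + 9 days = Jul 21, 2011.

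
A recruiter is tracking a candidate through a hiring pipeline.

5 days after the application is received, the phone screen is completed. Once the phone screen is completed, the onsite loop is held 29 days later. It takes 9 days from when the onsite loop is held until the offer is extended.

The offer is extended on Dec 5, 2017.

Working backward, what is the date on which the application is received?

Oct 23, 2017

The offer is extended: Dec 5, 2017.
The onsite loop is held: Dec 5, 2017 − 9 days = Nov 26, 2017.
The phone screen is completed: Nov 26, 2017 − 29 days = Oct 28, 2017.
The application is received: Oct 28, 2017 − 5 days = Oct 23, 2017.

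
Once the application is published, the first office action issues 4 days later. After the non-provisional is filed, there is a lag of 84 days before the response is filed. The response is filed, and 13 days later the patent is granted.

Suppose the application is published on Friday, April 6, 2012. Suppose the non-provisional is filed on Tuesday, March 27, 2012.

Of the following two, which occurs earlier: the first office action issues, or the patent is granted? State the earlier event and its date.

The first office action issues — Tuesday, April 10, 2012

The application is published: Apr 6, 2012.
The first office action issues: Apr 6, 2012 + 4 days = Apr 10, 2012.
The non-provisional is filed: Mar 27, 2012.
The response is filed: Mar 27, 2012 + 84 days = Jun 19, 2012.
The patent is granted: Jun 19, 2012 + 13 days = Jul 2, 2012.
Comparing: the first office action issues on Apr 10, 2012 vs the patent is granted on Jul 2, 2012. Earlier: the first office action issues.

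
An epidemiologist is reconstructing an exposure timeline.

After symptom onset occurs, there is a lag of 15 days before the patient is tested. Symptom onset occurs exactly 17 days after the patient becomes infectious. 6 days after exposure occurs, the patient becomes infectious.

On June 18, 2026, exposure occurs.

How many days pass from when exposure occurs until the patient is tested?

Causal path: exposure occurs → the patient becomes infectious → symptom onset occurs → the patient is tested.
Total delay along the path: 6 + 17 + 15 = 38 days.

38 days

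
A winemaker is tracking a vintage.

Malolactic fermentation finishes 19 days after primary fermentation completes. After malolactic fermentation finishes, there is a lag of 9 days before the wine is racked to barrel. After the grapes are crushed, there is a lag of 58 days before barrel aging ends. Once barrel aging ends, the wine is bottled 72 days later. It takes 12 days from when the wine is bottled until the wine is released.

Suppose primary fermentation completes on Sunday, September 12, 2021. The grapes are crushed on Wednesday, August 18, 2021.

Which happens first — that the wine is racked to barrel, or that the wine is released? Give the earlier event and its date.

The wine is racked to barrel — Sunday, October 10, 2021

Primary fermentation completes: Sep 12, 2021.
Malolactic fermentation finishes: Sep 12, 2021 + 19 days = Oct 1, 2021.
The wine is racked to barrel: Oct 1, 2021 + 9 days = Oct 10, 2021.
The grapes are crushed: Aug 18, 2021.
Barrel aging ends: Aug 18, 2021 + 58 days = Oct 15, 2021.
The wine is bottled: Oct 15, 2021 + 72 days = Dec 26, 2021.
The wine is released: Dec 26, 2021 + 12 days = Jan 7, 2022.
Comparing: the wine is racked to barrel on Oct 10, 2021 vs the wine is released on Jan 7, 2022. Earlier: the wine is racked to barrel.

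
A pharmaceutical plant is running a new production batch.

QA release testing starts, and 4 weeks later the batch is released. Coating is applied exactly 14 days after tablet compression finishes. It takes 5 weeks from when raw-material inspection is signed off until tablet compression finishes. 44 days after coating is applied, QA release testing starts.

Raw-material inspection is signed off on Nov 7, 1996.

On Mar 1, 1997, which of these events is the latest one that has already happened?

Raw-material inspection is signed off: Nov 7, 1996.
Tablet compression finishes: Nov 7, 1996 + 5 weeks = Dec 12, 1996.
Coating is applied: Dec 12, 1996 + 14 days = Dec 26, 1996.
QA release testing starts: Dec 26, 1996 + 44 days = Feb 8, 1997.
The batch is released: Feb 8, 1997 + 4 weeks = Mar 8, 1997.
Mar 1, 1997 falls between when QA release testing starts (Feb 8, 1997) and when the batch is released (Mar 8, 1997).

QA release testing starts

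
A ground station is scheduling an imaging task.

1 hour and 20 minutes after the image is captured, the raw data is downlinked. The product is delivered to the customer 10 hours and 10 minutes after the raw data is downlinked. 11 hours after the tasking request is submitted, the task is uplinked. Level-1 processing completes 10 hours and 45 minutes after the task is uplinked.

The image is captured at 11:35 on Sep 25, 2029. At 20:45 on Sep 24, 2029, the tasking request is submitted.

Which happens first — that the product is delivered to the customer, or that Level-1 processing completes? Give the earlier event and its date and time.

Level-1 processing completes — 18:30 on Sep 25, 2029

The image is captured: 11:35 Sep 25, 2029.
The raw data is downlinked: 11:35 Sep 25, 2029 + 1h20m = 12:55 Sep 25, 2029.
The product is delivered to the customer: 12:55 Sep 25, 2029 + 10h10m = 23:05 Sep 25, 2029.
The tasking request is submitted: 20:45 Sep 24, 2029.
The task is uplinked: 20:45 Sep 24, 2029 + 11h = 07:45 Sep 25, 2029.
Level-1 processing completes: 07:45 Sep 25, 2029 + 10h45m = 18:30 Sep 25, 2029.
Comparing: the product is delivered to the customer at 23:05 Sep 25, 2029 vs Level-1 processing completes at 18:30 Sep 25, 2029. Earlier: Level-1 processing completes.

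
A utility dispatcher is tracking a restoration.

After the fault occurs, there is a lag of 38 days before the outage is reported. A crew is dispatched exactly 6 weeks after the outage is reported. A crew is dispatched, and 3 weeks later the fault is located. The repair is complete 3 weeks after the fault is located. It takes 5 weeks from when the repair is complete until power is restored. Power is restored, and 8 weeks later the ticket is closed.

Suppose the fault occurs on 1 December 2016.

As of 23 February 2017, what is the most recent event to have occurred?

A crew is dispatched

The fault occurs: Dec 1, 2016.
The outage is reported: Dec 1, 2016 + 38 days = Jan 8, 2017.
A crew is dispatched: Jan 8, 2017 + 6 weeks = Feb 19, 2017.
The fault is located: Feb 19, 2017 + 3 weeks = Mar 12, 2017.
The repair is complete: Mar 12, 2017 + 3 weeks = Apr 2, 2017.
Power is restored: Apr 2, 2017 + 5 weeks = May 7, 2017.
The ticket is closed: May 7, 2017 + 8 weeks = Jul 2, 2017.
Feb 23, 2017 falls between when a crew is dispatched (Feb 19, 2017) and when the fault is located (Mar 12, 2017).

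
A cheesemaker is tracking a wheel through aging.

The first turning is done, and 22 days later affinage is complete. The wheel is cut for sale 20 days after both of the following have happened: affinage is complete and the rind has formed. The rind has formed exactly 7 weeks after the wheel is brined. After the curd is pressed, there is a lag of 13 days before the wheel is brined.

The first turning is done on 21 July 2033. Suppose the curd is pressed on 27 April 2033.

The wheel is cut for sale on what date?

The first turning is done: Jul 21, 2033.
Affinage is complete: Jul 21, 2033 + 22 days = Aug 12, 2033.
The curd is pressed: Apr 27, 2033.
The wheel is brined: Apr 27, 2033 + 13 days = May 10, 2033.
The rind has formed: May 10, 2033 + 7 weeks = Jun 28, 2033.
Both prerequisites met — affinage is complete (Aug 12, 2033), the rind has formed (Jun 28, 2033); the later is Aug 12, 2033.
The wheel is cut for sale: Aug 12, 2033 + 20 days = Sep 1, 2033.

1 September 2033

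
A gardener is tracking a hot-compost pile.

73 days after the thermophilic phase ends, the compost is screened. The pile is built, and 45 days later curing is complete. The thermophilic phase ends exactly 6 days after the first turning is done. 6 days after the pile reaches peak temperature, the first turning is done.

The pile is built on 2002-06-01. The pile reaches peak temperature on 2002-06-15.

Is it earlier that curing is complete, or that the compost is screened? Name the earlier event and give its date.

Curing is complete — 2002-07-16

The pile is built: Jun 1, 2002.
Curing is complete: Jun 1, 2002 + 45 days = Jul 16, 2002.
The pile reaches peak temperature: Jun 15, 2002.
The first turning is done: Jun 15, 2002 + 6 days = Jun 21, 2002.
The thermophilic phase ends: Jun 21, 2002 + 6 days = Jun 27, 2002.
The compost is screened: Jun 27, 2002 + 73 days = Sep 8, 2002.
Comparing: curing is complete on Jul 16, 2002 vs the compost is screened on Sep 8, 2002. Earlier: curing is complete.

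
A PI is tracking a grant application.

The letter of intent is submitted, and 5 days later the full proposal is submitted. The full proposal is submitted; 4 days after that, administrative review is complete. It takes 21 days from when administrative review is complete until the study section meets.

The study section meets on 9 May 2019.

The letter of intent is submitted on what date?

9 April 2019

The study section meets: May 9, 2019.
Administrative review is complete: May 9, 2019 − 21 days = Apr 18, 2019.
The full proposal is submitted: Apr 18, 2019 − 4 days = Apr 14, 2019.
The letter of intent is submitted: Apr 14, 2019 − 5 days = Apr 9, 2019.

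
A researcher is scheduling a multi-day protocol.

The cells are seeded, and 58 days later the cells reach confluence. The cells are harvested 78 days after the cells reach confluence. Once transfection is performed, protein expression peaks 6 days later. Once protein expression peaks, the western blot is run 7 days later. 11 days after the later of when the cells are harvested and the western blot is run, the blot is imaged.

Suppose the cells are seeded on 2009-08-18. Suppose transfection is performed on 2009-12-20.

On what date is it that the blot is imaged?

2010-01-13

The cells are seeded: Aug 18, 2009.
The cells reach confluence: Aug 18, 2009 + 58 days = Oct 15, 2009.
The cells are harvested: Oct 15, 2009 + 78 days = Jan 1, 2010.
Transfection is performed: Dec 20, 2009.
Protein expression peaks: Dec 20, 2009 + 6 days = Dec 26, 2009.
The western blot is run: Dec 26, 2009 + 7 days = Jan 2, 2010.
Both prerequisites met — the cells are harvested (Jan 1, 2010), the western blot is run (Jan 2, 2010); the later is Jan 2, 2010.
The blot is imaged: Jan 2, 2010 + 11 days = Jan 13, 2010.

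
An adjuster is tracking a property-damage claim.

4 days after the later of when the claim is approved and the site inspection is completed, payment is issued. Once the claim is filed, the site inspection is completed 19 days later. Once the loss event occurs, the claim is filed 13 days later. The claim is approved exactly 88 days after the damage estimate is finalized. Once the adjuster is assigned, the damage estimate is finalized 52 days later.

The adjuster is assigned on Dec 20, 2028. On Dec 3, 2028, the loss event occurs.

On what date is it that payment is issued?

May 13, 2029

The adjuster is assigned: Dec 20, 2028.
The damage estimate is finalized: Dec 20, 2028 + 52 days = Feb 10, 2029.
The claim is approved: Feb 10, 2029 + 88 days = May 9, 2029.
The loss event occurs: Dec 3, 2028.
The claim is filed: Dec 3, 2028 + 13 days = Dec 16, 2028.
The site inspection is completed: Dec 16, 2028 + 19 days = Jan 4, 2029.
Both prerequisites met — the claim is approved (May 9, 2029), the site inspection is completed (Jan 4, 2029); the later is May 9, 2029.
Payment is issued: May 9, 2029 + 4 days = May 13, 2029.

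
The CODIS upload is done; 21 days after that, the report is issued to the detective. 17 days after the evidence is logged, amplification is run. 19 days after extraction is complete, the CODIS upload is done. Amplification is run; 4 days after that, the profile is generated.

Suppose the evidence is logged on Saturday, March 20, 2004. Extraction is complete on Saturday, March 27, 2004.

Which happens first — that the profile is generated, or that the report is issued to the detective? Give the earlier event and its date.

The profile is generated — Saturday, April 10, 2004

The evidence is logged: Mar 20, 2004.
Amplification is run: Mar 20, 2004 + 17 days = Apr 6, 2004.
The profile is generated: Apr 6, 2004 + 4 days = Apr 10, 2004.
Extraction is complete: Mar 27, 2004.
The CODIS upload is done: Mar 27, 2004 + 19 days = Apr 15, 2004.
The report is issued to the detective: Apr 15, 2004 + 21 days = May 6, 2004.
Comparing: the profile is generated on Apr 10, 2004 vs the report is issued to the detective on May 6, 2004. Earlier: the profile is generated.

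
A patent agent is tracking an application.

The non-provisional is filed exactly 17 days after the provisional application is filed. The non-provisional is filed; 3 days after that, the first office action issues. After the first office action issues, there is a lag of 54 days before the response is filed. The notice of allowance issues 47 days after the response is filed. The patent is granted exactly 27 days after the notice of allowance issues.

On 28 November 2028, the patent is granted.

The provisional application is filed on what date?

3 July 2028

The patent is granted: Nov 28, 2028.
The notice of allowance issues: Nov 28, 2028 − 27 days = Nov 1, 2028.
The response is filed: Nov 1, 2028 − 47 days = Sep 15, 2028.
The first office action issues: Sep 15, 2028 − 54 days = Jul 23, 2028.
The non-provisional is filed: Jul 23, 2028 − 3 days = Jul 20, 2028.
The provisional application is filed: Jul 20, 2028 − 17 days = Jul 3, 2028.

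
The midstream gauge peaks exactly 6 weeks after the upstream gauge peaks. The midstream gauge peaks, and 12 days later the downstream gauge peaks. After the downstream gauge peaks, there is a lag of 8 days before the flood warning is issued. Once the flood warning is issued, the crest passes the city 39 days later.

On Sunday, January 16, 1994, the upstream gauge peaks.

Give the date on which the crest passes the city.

Wednesday, April 27, 1994

The upstream gauge peaks: Jan 16, 1994.
The midstream gauge peaks: Jan 16, 1994 + 6 weeks = Feb 27, 1994.
The downstream gauge peaks: Feb 27, 1994 + 12 days = Mar 11, 1994.
The flood warning is issued: Mar 11, 1994 + 8 days = Mar 19, 1994.
The crest passes the city: Mar 19, 1994 + 39 days = Apr 27, 1994.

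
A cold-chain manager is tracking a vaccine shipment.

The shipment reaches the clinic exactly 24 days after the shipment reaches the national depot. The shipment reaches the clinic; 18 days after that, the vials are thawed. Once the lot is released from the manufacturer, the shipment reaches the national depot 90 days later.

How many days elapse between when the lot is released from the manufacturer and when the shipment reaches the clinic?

Causal path: the lot is released from the manufacturer → the shipment reaches the national depot → the shipment reaches the clinic.
Total delay along the path: 90 + 24 = 114 days.

114 days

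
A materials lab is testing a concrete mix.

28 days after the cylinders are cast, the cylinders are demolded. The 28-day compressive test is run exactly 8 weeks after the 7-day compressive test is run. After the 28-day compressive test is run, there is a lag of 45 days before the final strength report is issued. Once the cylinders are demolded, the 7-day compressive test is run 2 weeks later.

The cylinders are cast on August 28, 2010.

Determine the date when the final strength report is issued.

January 18, 2011

The cylinders are cast: Aug 28, 2010.
The cylinders are demolded: Aug 28, 2010 + 28 days = Sep 25, 2010.
The 7-day compressive test is run: Sep 25, 2010 + 2 weeks = Oct 9, 2010.
The 28-day compressive test is run: Oct 9, 2010 + 8 weeks = Dec 4, 2010.
The final strength report is issued: Dec 4, 2010 + 45 days = Jan 18, 2011.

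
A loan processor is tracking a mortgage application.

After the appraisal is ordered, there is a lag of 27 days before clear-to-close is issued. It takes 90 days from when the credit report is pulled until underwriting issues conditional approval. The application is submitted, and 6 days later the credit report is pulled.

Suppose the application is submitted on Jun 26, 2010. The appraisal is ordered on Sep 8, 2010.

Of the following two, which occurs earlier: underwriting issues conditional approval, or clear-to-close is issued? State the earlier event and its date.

The application is submitted: Jun 26, 2010.
The credit report is pulled: Jun 26, 2010 + 6 days = Jul 2, 2010.
Underwriting issues conditional approval: Jul 2, 2010 + 90 days = Sep 30, 2010.
The appraisal is ordered: Sep 8, 2010.
Clear-to-close is issued: Sep 8, 2010 + 27 days = Oct 5, 2010.
Comparing: underwriting issues conditional approval on Sep 30, 2010 vs clear-to-close is issued on Oct 5, 2010. Earlier: underwriting issues conditional approval.

Underwriting issues conditional approval — Sep 30, 2010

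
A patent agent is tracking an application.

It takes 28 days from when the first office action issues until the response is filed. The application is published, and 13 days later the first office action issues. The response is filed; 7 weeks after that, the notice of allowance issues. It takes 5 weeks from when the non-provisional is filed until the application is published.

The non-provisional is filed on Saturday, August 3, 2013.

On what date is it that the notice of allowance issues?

The non-provisional is filed: Aug 3, 2013.
The application is published: Aug 3, 2013 + 5 weeks = Sep 7, 2013.
The first office action issues: Sep 7, 2013 + 13 days = Sep 20, 2013.
The response is filed: Sep 20, 2013 + 28 days = Oct 18, 2013.
The notice of allowance issues: Oct 18, 2013 + 7 weeks = Dec 6, 2013.

Friday, December 6, 2013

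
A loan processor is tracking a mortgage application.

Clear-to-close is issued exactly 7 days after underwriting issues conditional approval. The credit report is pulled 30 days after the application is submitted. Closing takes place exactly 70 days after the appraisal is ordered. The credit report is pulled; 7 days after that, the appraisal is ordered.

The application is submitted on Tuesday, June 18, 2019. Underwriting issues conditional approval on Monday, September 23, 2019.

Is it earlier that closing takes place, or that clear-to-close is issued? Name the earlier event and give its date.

The application is submitted: Jun 18, 2019.
The credit report is pulled: Jun 18, 2019 + 30 days = Jul 18, 2019.
The appraisal is ordered: Jul 18, 2019 + 7 days = Jul 25, 2019.
Closing takes place: Jul 25, 2019 + 70 days = Oct 3, 2019.
Underwriting issues conditional approval: Sep 23, 2019.
Clear-to-close is issued: Sep 23, 2019 + 7 days = Sep 30, 2019.
Comparing: closing takes place on Oct 3, 2019 vs clear-to-close is issued on Sep 30, 2019. Earlier: clear-to-close is issued.

Clear-to-close is issued — Monday, September 30, 2019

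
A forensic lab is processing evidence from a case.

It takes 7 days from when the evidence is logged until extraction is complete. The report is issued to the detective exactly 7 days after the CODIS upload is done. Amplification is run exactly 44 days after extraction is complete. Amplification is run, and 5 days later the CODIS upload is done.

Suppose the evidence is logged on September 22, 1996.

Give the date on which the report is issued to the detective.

November 24, 1996

The evidence is logged: Sep 22, 1996.
Extraction is complete: Sep 22, 1996 + 7 days = Sep 29, 1996.
Amplification is run: Sep 29, 1996 + 44 days = Nov 12, 1996.
The CODIS upload is done: Nov 12, 1996 + 5 days = Nov 17, 1996.
The report is issued to the detective: Nov 17, 1996 + 7 days = Nov 24, 1996.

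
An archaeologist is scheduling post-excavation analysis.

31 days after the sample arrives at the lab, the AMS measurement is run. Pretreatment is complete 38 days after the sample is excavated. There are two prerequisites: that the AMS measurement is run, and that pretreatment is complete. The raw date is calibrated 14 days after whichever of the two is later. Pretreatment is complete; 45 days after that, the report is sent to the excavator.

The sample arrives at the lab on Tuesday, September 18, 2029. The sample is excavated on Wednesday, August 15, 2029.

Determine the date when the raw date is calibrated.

The sample arrives at the lab: Sep 18, 2029.
The AMS measurement is run: Sep 18, 2029 + 31 days = Oct 19, 2029.
The sample is excavated: Aug 15, 2029.
Pretreatment is complete: Aug 15, 2029 + 38 days = Sep 22, 2029.
Both prerequisites met — the AMS measurement is run (Oct 19, 2029), pretreatment is complete (Sep 22, 2029); the later is Oct 19, 2029.
The raw date is calibrated: Oct 19, 2029 + 14 days = Nov 2, 2029.

Friday, November 2, 2029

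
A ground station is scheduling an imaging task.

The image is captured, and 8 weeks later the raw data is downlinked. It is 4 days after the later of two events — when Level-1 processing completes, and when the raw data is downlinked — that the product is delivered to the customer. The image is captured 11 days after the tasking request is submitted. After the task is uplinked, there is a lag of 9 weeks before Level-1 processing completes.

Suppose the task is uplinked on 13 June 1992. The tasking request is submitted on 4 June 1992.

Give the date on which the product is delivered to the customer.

The task is uplinked: Jun 13, 1992.
Level-1 processing completes: Jun 13, 1992 + 9 weeks = Aug 15, 1992.
The tasking request is submitted: Jun 4, 1992.
The image is captured: Jun 4, 1992 + 11 days = Jun 15, 1992.
The raw data is downlinked: Jun 15, 1992 + 8 weeks = Aug 10, 1992.
Both prerequisites met — Level-1 processing completes (Aug 15, 1992), the raw data is downlinked (Aug 10, 1992); the later is Aug 15, 1992.
The product is delivered to the customer: Aug 15, 1992 + 4 days = Aug 19, 1992.

19 August 1992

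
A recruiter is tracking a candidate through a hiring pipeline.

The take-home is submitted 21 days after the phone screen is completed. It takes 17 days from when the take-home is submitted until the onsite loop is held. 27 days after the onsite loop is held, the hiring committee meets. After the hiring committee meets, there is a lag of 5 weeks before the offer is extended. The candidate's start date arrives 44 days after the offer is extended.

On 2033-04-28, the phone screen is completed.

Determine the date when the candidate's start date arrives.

2033-09-19

The phone screen is completed: Apr 28, 2033.
The take-home is submitted: Apr 28, 2033 + 21 days = May 19, 2033.
The onsite loop is held: May 19, 2033 + 17 days = Jun 5, 2033.
The hiring committee meets: Jun 5, 2033 + 27 days = Jul 2, 2033.
The offer is extended: Jul 2, 2033 + 5 weeks = Aug 6, 2033.
The candidate's start date arrives: Aug 6, 2033 + 44 days = Sep 19, 2033.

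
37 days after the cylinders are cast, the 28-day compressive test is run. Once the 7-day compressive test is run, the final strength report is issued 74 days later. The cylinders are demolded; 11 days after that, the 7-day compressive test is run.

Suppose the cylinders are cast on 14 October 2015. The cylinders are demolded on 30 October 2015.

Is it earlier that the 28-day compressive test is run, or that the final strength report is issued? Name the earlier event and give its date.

The cylinders are cast: Oct 14, 2015.
The 28-day compressive test is run: Oct 14, 2015 + 37 days = Nov 20, 2015.
The cylinders are demolded: Oct 30, 2015.
The 7-day compressive test is run: Oct 30, 2015 + 11 days = Nov 10, 2015.
The final strength report is issued: Nov 10, 2015 + 74 days = Jan 23, 2016.
Comparing: the 28-day compressive test is run on Nov 20, 2015 vs the final strength report is issued on Jan 23, 2016. Earlier: the 28-day compressive test is run.

The 28-day compressive test is run — 20 November 2015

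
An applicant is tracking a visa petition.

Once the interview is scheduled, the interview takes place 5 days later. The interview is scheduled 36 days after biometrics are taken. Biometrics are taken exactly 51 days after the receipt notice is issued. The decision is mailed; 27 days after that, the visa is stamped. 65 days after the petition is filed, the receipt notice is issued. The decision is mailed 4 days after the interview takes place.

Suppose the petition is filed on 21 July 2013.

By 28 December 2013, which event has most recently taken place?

The petition is filed: Jul 21, 2013.
The receipt notice is issued: Jul 21, 2013 + 65 days = Sep 24, 2013.
Biometrics are taken: Sep 24, 2013 + 51 days = Nov 14, 2013.
The interview is scheduled: Nov 14, 2013 + 36 days = Dec 20, 2013.
The interview takes place: Dec 20, 2013 + 5 days = Dec 25, 2013.
The decision is mailed: Dec 25, 2013 + 4 days = Dec 29, 2013.
The visa is stamped: Dec 29, 2013 + 27 days = Jan 25, 2014.
Dec 28, 2013 falls between when the interview takes place (Dec 25, 2013) and when the decision is mailed (Dec 29, 2013).

The interview takes place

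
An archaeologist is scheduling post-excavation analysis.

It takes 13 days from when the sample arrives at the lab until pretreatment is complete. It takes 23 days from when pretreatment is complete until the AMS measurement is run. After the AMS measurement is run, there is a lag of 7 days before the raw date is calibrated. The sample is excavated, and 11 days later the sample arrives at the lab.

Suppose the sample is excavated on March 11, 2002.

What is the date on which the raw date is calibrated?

May 4, 2002

The sample is excavated: Mar 11, 2002.
The sample arrives at the lab: Mar 11, 2002 + 11 days = Mar 22, 2002.
Pretreatment is complete: Mar 22, 2002 + 13 days = Apr 4, 2002.
The AMS measurement is run: Apr 4, 2002 + 23 days = Apr 27, 2002.
The raw date is calibrated: Apr 27, 2002 + 7 days = May 4, 2002.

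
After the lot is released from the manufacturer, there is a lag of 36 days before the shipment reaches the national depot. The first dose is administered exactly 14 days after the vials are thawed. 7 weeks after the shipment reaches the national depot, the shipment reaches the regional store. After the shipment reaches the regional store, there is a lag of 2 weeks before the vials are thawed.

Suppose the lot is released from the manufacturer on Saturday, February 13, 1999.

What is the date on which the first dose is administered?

Sunday, June 6, 1999

The lot is released from the manufacturer: Feb 13, 1999.
The shipment reaches the national depot: Feb 13, 1999 + 36 days = Mar 21, 1999.
The shipment reaches the regional store: Mar 21, 1999 + 7 weeks = May 9, 1999.
The vials are thawed: May 9, 1999 + 2 weeks = May 23, 1999.
The first dose is administered: May 23, 1999 + 14 days = Jun 6, 1999.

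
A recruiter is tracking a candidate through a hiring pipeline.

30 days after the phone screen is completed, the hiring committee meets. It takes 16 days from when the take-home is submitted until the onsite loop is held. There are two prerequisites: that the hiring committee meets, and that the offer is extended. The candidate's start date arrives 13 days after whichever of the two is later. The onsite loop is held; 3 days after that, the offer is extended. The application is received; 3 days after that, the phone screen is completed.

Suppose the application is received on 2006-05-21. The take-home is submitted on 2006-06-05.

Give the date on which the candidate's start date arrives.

2006-07-07

The application is received: May 21, 2006.
The phone screen is completed: May 21, 2006 + 3 days = May 24, 2006.
The hiring committee meets: May 24, 2006 + 30 days = Jun 23, 2006.
The take-home is submitted: Jun 5, 2006.
The onsite loop is held: Jun 5, 2006 + 16 days = Jun 21, 2006.
The offer is extended: Jun 21, 2006 + 3 days = Jun 24, 2006.
Both prerequisites met — the hiring committee meets (Jun 23, 2006), the offer is extended (Jun 24, 2006); the later is Jun 24, 2006.
The candidate's start date arrives: Jun 24, 2006 + 13 days = Jul 7, 2006.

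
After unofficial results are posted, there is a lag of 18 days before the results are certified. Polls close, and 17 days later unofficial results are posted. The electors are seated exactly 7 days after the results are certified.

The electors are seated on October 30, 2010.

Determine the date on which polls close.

The electors are seated: Oct 30, 2010.
The results are certified: Oct 30, 2010 − 7 days = Oct 23, 2010.
Unofficial results are posted: Oct 23, 2010 − 18 days = Oct 5, 2010.
Polls close: Oct 5, 2010 − 17 days = Sep 18, 2010.

September 18, 2010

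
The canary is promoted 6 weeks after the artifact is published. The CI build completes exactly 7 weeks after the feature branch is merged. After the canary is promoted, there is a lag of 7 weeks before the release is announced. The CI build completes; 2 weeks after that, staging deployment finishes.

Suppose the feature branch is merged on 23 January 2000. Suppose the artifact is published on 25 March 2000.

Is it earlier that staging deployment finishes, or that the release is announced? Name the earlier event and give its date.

The feature branch is merged: Jan 23, 2000.
The CI build completes: Jan 23, 2000 + 7 weeks = Mar 12, 2000.
Staging deployment finishes: Mar 12, 2000 + 2 weeks = Mar 26, 2000.
The artifact is published: Mar 25, 2000.
The canary is promoted: Mar 25, 2000 + 6 weeks = May 6, 2000.
The release is announced: May 6, 2000 + 7 weeks = Jun 24, 2000.
Comparing: staging deployment finishes on Mar 26, 2000 vs the release is announced on Jun 24, 2000. Earlier: staging deployment finishes.

Staging deployment finishes — 26 March 2000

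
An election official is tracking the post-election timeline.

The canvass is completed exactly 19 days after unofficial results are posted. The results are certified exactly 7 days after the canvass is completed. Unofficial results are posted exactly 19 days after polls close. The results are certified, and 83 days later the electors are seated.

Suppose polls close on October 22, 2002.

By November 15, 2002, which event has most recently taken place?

Polls close: Oct 22, 2002.
Unofficial results are posted: Oct 22, 2002 + 19 days = Nov 10, 2002.
The canvass is completed: Nov 10, 2002 + 19 days = Nov 29, 2002.
The results are certified: Nov 29, 2002 + 7 days = Dec 6, 2002.
The electors are seated: Dec 6, 2002 + 83 days = Feb 27, 2003.
Nov 15, 2002 falls between when unofficial results are posted (Nov 10, 2002) and when the canvass is completed (Nov 29, 2002).

Unofficial results are posted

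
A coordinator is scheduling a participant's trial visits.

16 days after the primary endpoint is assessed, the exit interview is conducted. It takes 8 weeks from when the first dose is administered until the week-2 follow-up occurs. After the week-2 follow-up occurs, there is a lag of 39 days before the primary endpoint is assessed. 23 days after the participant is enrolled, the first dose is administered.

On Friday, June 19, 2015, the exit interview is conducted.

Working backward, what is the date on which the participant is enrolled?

Thursday, February 5, 2015

The exit interview is conducted: Jun 19, 2015.
The primary endpoint is assessed: Jun 19, 2015 − 16 days = Jun 3, 2015.
The week-2 follow-up occurs: Jun 3, 2015 − 39 days = Apr 25, 2015.
The first dose is administered: Apr 25, 2015 − 8 weeks = Feb 28, 2015.
The participant is enrolled: Feb 28, 2015 − 23 days = Feb 5, 2015.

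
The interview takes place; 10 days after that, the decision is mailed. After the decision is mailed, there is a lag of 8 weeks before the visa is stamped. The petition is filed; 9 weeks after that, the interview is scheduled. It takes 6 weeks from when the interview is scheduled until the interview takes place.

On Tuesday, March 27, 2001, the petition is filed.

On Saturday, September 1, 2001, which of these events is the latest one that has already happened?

The decision is mailed

The petition is filed: Mar 27, 2001.
The interview is scheduled: Mar 27, 2001 + 9 weeks = May 29, 2001.
The interview takes place: May 29, 2001 + 6 weeks = Jul 10, 2001.
The decision is mailed: Jul 10, 2001 + 10 days = Jul 20, 2001.
The visa is stamped: Jul 20, 2001 + 8 weeks = Sep 14, 2001.
Sep 1, 2001 falls between when the decision is mailed (Jul 20, 2001) and when the visa is stamped (Sep 14, 2001).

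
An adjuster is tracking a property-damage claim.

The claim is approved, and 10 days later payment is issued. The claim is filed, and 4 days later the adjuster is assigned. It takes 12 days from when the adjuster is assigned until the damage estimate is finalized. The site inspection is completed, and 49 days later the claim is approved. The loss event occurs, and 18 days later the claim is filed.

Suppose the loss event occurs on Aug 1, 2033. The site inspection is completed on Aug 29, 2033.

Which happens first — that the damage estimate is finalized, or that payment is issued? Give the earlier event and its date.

The damage estimate is finalized — Sep 4, 2033

The loss event occurs: Aug 1, 2033.
The claim is filed: Aug 1, 2033 + 18 days = Aug 19, 2033.
The adjuster is assigned: Aug 19, 2033 + 4 days = Aug 23, 2033.
The damage estimate is finalized: Aug 23, 2033 + 12 days = Sep 4, 2033.
The site inspection is completed: Aug 29, 2033.
The claim is approved: Aug 29, 2033 + 49 days = Oct 17, 2033.
Payment is issued: Oct 17, 2033 + 10 days = Oct 27, 2033.
Comparing: the damage estimate is finalized on Sep 4, 2033 vs payment is issued on Oct 27, 2033. Earlier: the damage estimate is finalized.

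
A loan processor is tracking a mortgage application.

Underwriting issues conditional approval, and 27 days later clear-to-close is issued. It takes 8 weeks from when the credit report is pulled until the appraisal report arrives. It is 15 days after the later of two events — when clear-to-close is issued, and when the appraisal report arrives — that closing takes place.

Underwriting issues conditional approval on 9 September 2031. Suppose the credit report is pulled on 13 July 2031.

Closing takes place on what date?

Underwriting issues conditional approval: Sep 9, 2031.
Clear-to-close is issued: Sep 9, 2031 + 27 days = Oct 6, 2031.
The credit report is pulled: Jul 13, 2031.
The appraisal report arrives: Jul 13, 2031 + 8 weeks = Sep 7, 2031.
Both prerequisites met — clear-to-close is issued (Oct 6, 2031), the appraisal report arrives (Sep 7, 2031); the later is Oct 6, 2031.
Closing takes place: Oct 6, 2031 + 15 days = Oct 21, 2031.

21 October 2031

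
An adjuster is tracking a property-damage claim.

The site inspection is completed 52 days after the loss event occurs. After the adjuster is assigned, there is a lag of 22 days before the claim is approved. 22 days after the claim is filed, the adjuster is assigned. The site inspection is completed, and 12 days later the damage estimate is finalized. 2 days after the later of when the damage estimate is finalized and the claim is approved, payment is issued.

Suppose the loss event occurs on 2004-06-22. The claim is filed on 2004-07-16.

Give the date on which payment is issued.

The loss event occurs: Jun 22, 2004.
The site inspection is completed: Jun 22, 2004 + 52 days = Aug 13, 2004.
The damage estimate is finalized: Aug 13, 2004 + 12 days = Aug 25, 2004.
The claim is filed: Jul 16, 2004.
The adjuster is assigned: Jul 16, 2004 + 22 days = Aug 7, 2004.
The claim is approved: Aug 7, 2004 + 22 days = Aug 29, 2004.
Both prerequisites met — the damage estimate is finalized (Aug 25, 2004), the claim is approved (Aug 29, 2004); the later is Aug 29, 2004.
Payment is issued: Aug 29, 2004 + 2 days = Aug 31, 2004.

2004-08-31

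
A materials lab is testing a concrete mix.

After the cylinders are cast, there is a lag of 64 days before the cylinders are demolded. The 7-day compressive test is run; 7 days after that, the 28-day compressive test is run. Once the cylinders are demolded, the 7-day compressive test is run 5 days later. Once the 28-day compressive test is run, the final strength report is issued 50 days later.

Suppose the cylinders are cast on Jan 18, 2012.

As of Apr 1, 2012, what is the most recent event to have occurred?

The cylinders are cast: Jan 18, 2012.
The cylinders are demolded: Jan 18, 2012 + 64 days = Mar 22, 2012.
The 7-day compressive test is run: Mar 22, 2012 + 5 days = Mar 27, 2012.
The 28-day compressive test is run: Mar 27, 2012 + 7 days = Apr 3, 2012.
The final strength report is issued: Apr 3, 2012 + 50 days = May 23, 2012.
Apr 1, 2012 falls between when the 7-day compressive test is run (Mar 27, 2012) and when the 28-day compressive test is run (Apr 3, 2012).

The 7-day compressive test is run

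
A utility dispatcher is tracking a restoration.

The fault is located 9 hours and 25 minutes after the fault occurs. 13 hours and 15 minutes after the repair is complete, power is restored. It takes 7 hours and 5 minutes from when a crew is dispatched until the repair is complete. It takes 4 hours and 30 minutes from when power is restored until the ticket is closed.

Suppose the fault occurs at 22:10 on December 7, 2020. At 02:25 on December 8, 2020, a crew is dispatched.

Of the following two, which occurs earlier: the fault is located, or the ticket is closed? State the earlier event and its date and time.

The fault occurs: 22:10 Dec 7, 2020.
The fault is located: 22:10 Dec 7, 2020 + 9h25m = 07:35 Dec 8, 2020.
A crew is dispatched: 02:25 Dec 8, 2020.
The repair is complete: 02:25 Dec 8, 2020 + 7h05m = 09:30 Dec 8, 2020.
Power is restored: 09:30 Dec 8, 2020 + 13h15m = 22:45 Dec 8, 2020.
The ticket is closed: 22:45 Dec 8, 2020 + 4h30m = 03:15 Dec 9, 2020.
Comparing: the fault is located at 07:35 Dec 8, 2020 vs the ticket is closed at 03:15 Dec 9, 2020. Earlier: the fault is located.

The fault is located — 07:35 on December 8, 2020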